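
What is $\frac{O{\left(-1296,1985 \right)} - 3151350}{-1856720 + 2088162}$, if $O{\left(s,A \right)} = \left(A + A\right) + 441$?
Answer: $- \frac{3146939}{231442} \approx -13.597$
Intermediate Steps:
$O{\left(s,A \right)} = 441 + 2 A$ ($O{\left(s,A \right)} = 2 A + 441 = 441 + 2 A$)
$\frac{O{\left(-1296,1985 \right)} - 3151350}{-1856720 + 2088162} = \frac{\left(441 + 2 \cdot 1985\right) - 3151350}{-1856720 + 2088162} = \frac{\left(441 + 3970\right) - 3151350}{231442} = \left(4411 - 3151350\right) \frac{1}{231442} = \left(-3146939\right) \frac{1}{231442} = - \frac{3146939}{231442}$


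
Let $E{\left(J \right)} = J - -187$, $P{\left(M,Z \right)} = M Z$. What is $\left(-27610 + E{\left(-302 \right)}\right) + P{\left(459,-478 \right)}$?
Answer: $-247127$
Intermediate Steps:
$E{\left(J \right)} = 187 + J$ ($E{\left(J \right)} = J + 187 = 187 + J$)
$\left(-27610 + E{\left(-302 \right)}\right) + P{\left(459,-478 \right)} = \left(-27610 + \left(187 - 302\right)\right) + 459 \left(-478\right) = \left(-27610 - 115\right) - 219402 = -27725 - 219402 = -247127$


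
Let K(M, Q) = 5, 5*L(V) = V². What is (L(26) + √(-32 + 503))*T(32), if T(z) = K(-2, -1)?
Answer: 676 + 5*√471 ≈ 784.51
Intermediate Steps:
L(V) = V²/5
T(z) = 5
(L(26) + √(-32 + 503))*T(32) = ((⅕)*26² + √(-32 + 503))*5 = ((⅕)*676 + √471)*5 = (676/5 + √471)*5 = 676 + 5*√471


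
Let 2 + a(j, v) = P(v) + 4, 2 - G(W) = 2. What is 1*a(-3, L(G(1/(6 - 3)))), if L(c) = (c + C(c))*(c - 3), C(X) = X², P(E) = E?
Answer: 2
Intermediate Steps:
G(W) = 0 (G(W) = 2 - 1*2 = 2 - 2 = 0)
L(c) = (-3 + c)*(c + c²) (L(c) = (c + c²)*(c - 3) = (c + c²)*(-3 + c) = (-3 + c)*(c + c²))
a(j, v) = 2 + v (a(j, v) = -2 + (v + 4) = -2 + (4 + v) = 2 + v)
1*a(-3, L(G(1/(6 - 3)))) = 1*(2 + 0*(-3 + 0² - 2*0)) = 1*(2 + 0*(-3 + 0 + 0)) = 1*(2 + 0*(-3)) = 1*(2 + 0) = 1*2 = 2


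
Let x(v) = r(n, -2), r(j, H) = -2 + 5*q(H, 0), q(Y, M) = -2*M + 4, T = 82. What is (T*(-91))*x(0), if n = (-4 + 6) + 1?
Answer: -134316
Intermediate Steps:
n = 3 (n = 2 + 1 = 3)
q(Y, M) = 4 - 2*M
r(j, H) = 18 (r(j, H) = -2 + 5*(4 - 2*0) = -2 + 5*(4 + 0) = -2 + 5*4 = -2 + 20 = 18)
x(v) = 18
(T*(-91))*x(0) = (82*(-91))*18 = -7462*18 = -134316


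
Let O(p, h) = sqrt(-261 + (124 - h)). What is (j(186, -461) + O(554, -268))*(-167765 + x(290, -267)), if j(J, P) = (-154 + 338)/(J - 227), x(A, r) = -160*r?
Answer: 23008280/41 - 125045*sqrt(131) ≈ -8.7003e+5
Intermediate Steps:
O(p, h) = sqrt(-137 - h)
j(J, P) = 184/(-227 + J)
(j(186, -461) + O(554, -268))*(-167765 + x(290, -267)) = (184/(-227 + 186) + sqrt(-137 - 1*(-268)))*(-167765 - 160*(-267)) = (184/(-41) + sqrt(-137 + 268))*(-167765 + 42720) = (184*(-1/41) + sqrt(131))*(-125045) = (-184/41 + sqrt(131))*(-125045) = 23008280/41 - 125045*sqrt(131)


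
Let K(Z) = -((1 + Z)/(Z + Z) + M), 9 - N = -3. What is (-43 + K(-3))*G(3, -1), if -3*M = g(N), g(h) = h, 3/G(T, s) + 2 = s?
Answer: 118/3 ≈ 39.333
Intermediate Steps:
N = 12 (N = 9 - 1*(-3) = 9 + 3 = 12)
G(T, s) = 3/(-2 + s)
M = -4 (M = -1/3*12 = -4)
K(Z) = 4 - (1 + Z)/(2*Z) (K(Z) = -((1 + Z)/(Z + Z) - 4) = -((1 + Z)/((2*Z)) - 4) = -((1 + Z)*(1/(2*Z)) - 4) = -((1 + Z)/(2*Z) - 4) = -(-4 + (1 + Z)/(2*Z)) = 4 - (1 + Z)/(2*Z))
(-43 + K(-3))*G(3, -1) = (-43 + (1/2)*(-1 + 7*(-3))/(-3))*(3/(-2 - 1)) = (-43 + (1/2)*(-1/3)*(-1 - 21))*(3/(-3)) = (-43 + (1/2)*(-1/3)*(-22))*(3*(-1/3)) = (-43 + 11/3)*(-1) = -118/3*(-1) = 118/3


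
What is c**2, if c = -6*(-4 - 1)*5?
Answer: 22500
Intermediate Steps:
c = 150 (c = -6*(-5)*5 = 30*5 = 150)
c**2 = 150**2 = 22500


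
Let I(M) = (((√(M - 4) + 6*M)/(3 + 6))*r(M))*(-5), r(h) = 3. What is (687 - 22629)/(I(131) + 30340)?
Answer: -1146557268/1516932985 - 65826*√127/1516932985 ≈ -0.75633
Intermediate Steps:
I(M) = -10*M - 5*√(-4 + M)/3 (I(M) = (((√(M - 4) + 6*M)/(3 + 6))*3)*(-5) = (((√(-4 + M) + 6*M)/9)*3)*(-5) = (((√(-4 + M) + 6*M)*(⅑))*3)*(-5) = ((√(-4 + M)/9 + 2*M/3)*3)*(-5) = (2*M + √(-4 + M)/3)*(-5) = -10*M - 5*√(-4 + M)/3)
(687 - 22629)/(I(131) + 30340) = (687 - 22629)/((-10*131 - 5*√(-4 + 131)/3) + 30340) = -21942/((-1310 - 5*√127/3) + 30340) = -21942/(29030 - 5*√127/3)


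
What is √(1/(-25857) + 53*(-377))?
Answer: I*√8783028206/663 ≈ 141.35*I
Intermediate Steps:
√(1/(-25857) + 53*(-377)) = √(-1/25857 - 19981) = √(-516648718/25857) = I*√8783028206/663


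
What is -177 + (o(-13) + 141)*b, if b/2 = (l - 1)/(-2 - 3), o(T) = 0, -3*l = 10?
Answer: 337/5 ≈ 67.400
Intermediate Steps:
l = -10/3 (l = -1/3*10 = -10/3 ≈ -3.3333)
b = 26/15 (b = 2*((-10/3 - 1)/(-2 - 3)) = 2*(-13/3/(-5)) = 2*(-13/3*(-1/5)) = 2*(13/15) = 26/15 ≈ 1.7333)
-177 + (o(-13) + 141)*b = -177 + (0 + 141)*(26/15) = -177 + 141*(26/15) = -177 + 1222/5 = 337/5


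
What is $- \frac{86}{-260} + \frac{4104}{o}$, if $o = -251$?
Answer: $- \frac{522727}{32630} \approx -16.02$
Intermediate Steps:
$- \frac{86}{-260} + \frac{4104}{o} = - \frac{86}{-260} + \frac{4104}{-251} = \left(-86\right) \left(- \frac{1}{260}\right) + 4104 \left(- \frac{1}{251}\right) = \frac{43}{130} - \frac{4104}{251} = - \frac{522727}{32630}$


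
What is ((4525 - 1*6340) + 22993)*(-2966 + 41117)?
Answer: 807961878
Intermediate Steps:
((4525 - 1*6340) + 22993)*(-2966 + 41117) = ((4525 - 6340) + 22993)*38151 = (-1815 + 22993)*38151 = 21178*38151 = 807961878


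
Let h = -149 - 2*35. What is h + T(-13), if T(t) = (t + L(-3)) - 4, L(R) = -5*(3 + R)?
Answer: -236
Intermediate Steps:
L(R) = -15 - 5*R
h = -219 (h = -149 - 70 = -219)
T(t) = -4 + t (T(t) = (t + (-15 - 5*(-3))) - 4 = (t + (-15 + 15)) - 4 = (t + 0) - 4 = t - 4 = -4 + t)
h + T(-13) = -219 + (-4 - 13) = -219 - 17 = -236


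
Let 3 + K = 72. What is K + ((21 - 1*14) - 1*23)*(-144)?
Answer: 2373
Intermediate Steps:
K = 69 (K = -3 + 72 = 69)
K + ((21 - 1*14) - 1*23)*(-144) = 69 + ((21 - 1*14) - 1*23)*(-144) = 69 + ((21 - 14) - 23)*(-144) = 69 + (7 - 23)*(-144) = 69 - 16*(-144) = 69 + 2304 = 2373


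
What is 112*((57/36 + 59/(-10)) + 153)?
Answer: 249788/15 ≈ 16653.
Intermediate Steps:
112*((57/36 + 59/(-10)) + 153) = 112*((57*(1/36) + 59*(-⅒)) + 153) = 112*((19/12 - 59/10) + 153) = 112*(-259/60 + 153) = 112*(8921/60) = 249788/15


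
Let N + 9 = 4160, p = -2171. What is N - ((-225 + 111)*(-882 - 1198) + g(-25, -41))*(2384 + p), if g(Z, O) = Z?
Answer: -50497084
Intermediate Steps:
N = 4151 (N = -9 + 4160 = 4151)
N - ((-225 + 111)*(-882 - 1198) + g(-25, -41))*(2384 + p) = 4151 - ((-225 + 111)*(-882 - 1198) - 25)*(2384 - 2171) = 4151 - (-114*(-2080) - 25)*213 = 4151 - (237120 - 25)*213 = 4151 - 237095*213 = 4151 - 1*50501235 = 4151 - 50501235 = -50497084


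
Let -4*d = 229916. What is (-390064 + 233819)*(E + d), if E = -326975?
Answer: 60069015230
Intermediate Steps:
d = -57479 (d = -1/4*229916 = -57479)
(-390064 + 233819)*(E + d) = (-390064 + 233819)*(-326975 - 57479) = -156245*(-384454) = 60069015230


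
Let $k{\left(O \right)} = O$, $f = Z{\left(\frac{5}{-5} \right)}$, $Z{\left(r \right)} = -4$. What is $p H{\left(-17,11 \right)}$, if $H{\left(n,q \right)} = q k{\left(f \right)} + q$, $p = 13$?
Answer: $-429$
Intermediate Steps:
$f = -4$
$H{\left(n,q \right)} = - 3 q$ ($H{\left(n,q \right)} = q \left(-4\right) + q = - 4 q + q = - 3 q$)
$p H{\left(-17,11 \right)} = 13 \left(\left(-3\right) 11\right) = 13 \left(-33\right) = -429$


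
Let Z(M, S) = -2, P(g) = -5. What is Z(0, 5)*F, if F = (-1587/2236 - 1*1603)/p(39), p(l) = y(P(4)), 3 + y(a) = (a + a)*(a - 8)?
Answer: 3585895/141986 ≈ 25.255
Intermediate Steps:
y(a) = -3 + 2*a*(-8 + a) (y(a) = -3 + (a + a)*(a - 8) = -3 + (2*a)*(-8 + a) = -3 + 2*a*(-8 + a))
p(l) = 127 (p(l) = -3 - 16*(-5) + 2*(-5)**2 = -3 + 80 + 2*25 = -3 + 80 + 50 = 127)
F = -3585895/283972 (F = (-1587/2236 - 1*1603)/127 = (-1587*1/2236 - 1603)*(1/127) = (-1587/2236 - 1603)*(1/127) = -3585895/2236*1/127 = -3585895/283972 ≈ -12.628)
Z(0, 5)*F = -2*(-3585895/283972) = 3585895/141986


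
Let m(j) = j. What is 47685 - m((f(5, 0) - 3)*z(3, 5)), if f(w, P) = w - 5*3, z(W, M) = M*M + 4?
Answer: 48062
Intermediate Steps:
z(W, M) = 4 + M**2 (z(W, M) = M**2 + 4 = 4 + M**2)
f(w, P) = -15 + w (f(w, P) = w - 15 = -15 + w)
47685 - m((f(5, 0) - 3)*z(3, 5)) = 47685 - ((-15 + 5) - 3)*(4 + 5**2) = 47685 - (-10 - 3)*(4 + 25) = 47685 - (-13)*29 = 47685 - 1*(-377) = 47685 + 377 = 48062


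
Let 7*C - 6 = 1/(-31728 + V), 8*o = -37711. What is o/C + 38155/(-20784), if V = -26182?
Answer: -5675520637715/1031655408 ≈ -5501.4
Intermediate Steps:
o = -37711/8 (o = (⅛)*(-37711) = -37711/8 ≈ -4713.9)
C = 49637/57910 (C = 6/7 + 1/(7*(-31728 - 26182)) = 6/7 + (⅐)/(-57910) = 6/7 + (⅐)*(-1/57910) = 6/7 - 1/405370 = 49637/57910 ≈ 0.85714)
o/C + 38155/(-20784) = -37711/(8*49637/57910) + 38155/(-20784) = -37711/8*57910/49637 + 38155*(-1/20784) = -1091922005/198548 - 38155/20784 = -5675520637715/1031655408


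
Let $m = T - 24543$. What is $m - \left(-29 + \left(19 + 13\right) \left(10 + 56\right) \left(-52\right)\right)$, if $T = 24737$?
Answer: $110047$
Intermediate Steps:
$m = 194$ ($m = 24737 - 24543 = 194$)
$m - \left(-29 + \left(19 + 13\right) \left(10 + 56\right) \left(-52\right)\right) = 194 - \left(-29 + \left(19 + 13\right) \left(10 + 56\right) \left(-52\right)\right) = 194 - \left(-29 + 32 \cdot 66 \left(-52\right)\right) = 194 - \left(-29 + 2112 \left(-52\right)\right) = 194 - \left(-29 - 109824\right) = 194 - -109853 = 194 + 109853 = 110047$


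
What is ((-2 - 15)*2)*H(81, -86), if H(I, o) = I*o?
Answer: 236844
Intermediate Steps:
((-2 - 15)*2)*H(81, -86) = ((-2 - 15)*2)*(81*(-86)) = -17*2*(-6966) = -34*(-6966) = 236844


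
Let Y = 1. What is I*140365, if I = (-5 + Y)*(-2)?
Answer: 1122920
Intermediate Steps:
I = 8 (I = (-5 + 1)*(-2) = -4*(-2) = 8)
I*140365 = 8*140365 = 1122920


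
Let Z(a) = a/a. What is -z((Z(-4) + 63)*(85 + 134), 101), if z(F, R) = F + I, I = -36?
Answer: -13980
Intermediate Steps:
Z(a) = 1
z(F, R) = -36 + F (z(F, R) = F - 36 = -36 + F)
-z((Z(-4) + 63)*(85 + 134), 101) = -(-36 + (1 + 63)*(85 + 134)) = -(-36 + 64*219) = -(-36 + 14016) = -1*13980 = -13980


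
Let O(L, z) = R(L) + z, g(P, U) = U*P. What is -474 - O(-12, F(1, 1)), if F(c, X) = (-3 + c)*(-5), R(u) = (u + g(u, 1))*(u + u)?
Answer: -1060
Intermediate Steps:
g(P, U) = P*U
R(u) = 4*u² (R(u) = (u + u*1)*(u + u) = (u + u)*(2*u) = (2*u)*(2*u) = 4*u²)
F(c, X) = 15 - 5*c
O(L, z) = z + 4*L² (O(L, z) = 4*L² + z = z + 4*L²)
-474 - O(-12, F(1, 1)) = -474 - ((15 - 5*1) + 4*(-12)²) = -474 - ((15 - 5) + 4*144) = -474 - (10 + 576) = -474 - 1*586 = -474 - 586 = -1060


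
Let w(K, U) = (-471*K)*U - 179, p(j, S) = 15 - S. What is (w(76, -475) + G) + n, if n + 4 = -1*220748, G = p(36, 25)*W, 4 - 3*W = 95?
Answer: 50347417/3 ≈ 1.6782e+7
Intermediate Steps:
W = -91/3 (W = 4/3 - ⅓*95 = 4/3 - 95/3 = -91/3 ≈ -30.333)
G = 910/3 (G = (15 - 1*25)*(-91/3) = (15 - 25)*(-91/3) = -10*(-91/3) = 910/3 ≈ 303.33)
w(K, U) = -179 - 471*K*U (w(K, U) = -471*K*U - 179 = -179 - 471*K*U)
n = -220752 (n = -4 - 1*220748 = -4 - 220748 = -220752)
(w(76, -475) + G) + n = ((-179 - 471*76*(-475)) + 910/3) - 220752 = ((-179 + 17003100) + 910/3) - 220752 = (17002921 + 910/3) - 220752 = 51009673/3 - 220752 = 50347417/3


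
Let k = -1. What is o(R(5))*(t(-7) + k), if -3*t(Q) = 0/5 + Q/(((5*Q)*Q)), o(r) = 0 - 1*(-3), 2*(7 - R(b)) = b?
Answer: -104/35 ≈ -2.9714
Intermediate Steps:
R(b) = 7 - b/2
o(r) = 3 (o(r) = 0 + 3 = 3)
t(Q) = -1/(15*Q) (t(Q) = -(0/5 + Q/(((5*Q)*Q)))/3 = -(0*(⅕) + Q/((5*Q²)))/3 = -(0 + Q*(1/(5*Q²)))/3 = -(0 + 1/(5*Q))/3 = -1/(15*Q))
o(R(5))*(t(-7) + k) = 3*(-1/15/(-7) - 1) = 3*(-1/15*(-⅐) - 1) = 3*(1/105 - 1) = 3*(-104/105) = -104/35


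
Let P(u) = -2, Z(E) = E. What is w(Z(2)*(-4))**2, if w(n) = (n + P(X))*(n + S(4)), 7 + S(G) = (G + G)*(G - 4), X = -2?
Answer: 22500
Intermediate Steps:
S(G) = -7 + 2*G*(-4 + G) (S(G) = -7 + (G + G)*(G - 4) = -7 + (2*G)*(-4 + G) = -7 + 2*G*(-4 + G))
w(n) = (-7 + n)*(-2 + n) (w(n) = (n - 2)*(n + (-7 - 8*4 + 2*4**2)) = (-2 + n)*(n + (-7 - 32 + 2*16)) = (-2 + n)*(n + (-7 - 32 + 32)) = (-2 + n)*(n - 7) = (-2 + n)*(-7 + n) = (-7 + n)*(-2 + n))
w(Z(2)*(-4))**2 = (14 + (2*(-4))**2 - 18*(-4))**2 = (14 + (-8)**2 - 9*(-8))**2 = (14 + 64 + 72)**2 = 150**2 = 22500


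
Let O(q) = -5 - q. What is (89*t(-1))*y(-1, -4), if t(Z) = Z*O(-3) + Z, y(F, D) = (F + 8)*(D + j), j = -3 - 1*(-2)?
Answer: -3115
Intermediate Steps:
j = -1 (j = -3 + 2 = -1)
y(F, D) = (-1 + D)*(8 + F) (y(F, D) = (F + 8)*(D - 1) = (8 + F)*(-1 + D) = (-1 + D)*(8 + F))
t(Z) = -Z (t(Z) = Z*(-5 - 1*(-3)) + Z = Z*(-5 + 3) + Z = Z*(-2) + Z = -2*Z + Z = -Z)
(89*t(-1))*y(-1, -4) = (89*(-1*(-1)))*(-8 - 1*(-1) + 8*(-4) - 4*(-1)) = (89*1)*(-8 + 1 - 32 + 4) = 89*(-35) = -3115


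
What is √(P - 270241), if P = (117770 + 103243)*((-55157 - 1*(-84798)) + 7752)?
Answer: 2*√2066017217 ≈ 90907.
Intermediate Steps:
P = 8264339109 (P = 221013*((-55157 + 84798) + 7752) = 221013*(29641 + 7752) = 221013*37393 = 8264339109)
√(P - 270241) = √(8264339109 - 270241) = √8264068868 = 2*√2066017217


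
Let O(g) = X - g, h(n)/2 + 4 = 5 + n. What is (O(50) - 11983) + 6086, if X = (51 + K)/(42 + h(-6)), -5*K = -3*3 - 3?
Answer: -951253/160 ≈ -5945.3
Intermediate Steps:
K = 12/5 (K = -(-3*3 - 3)/5 = -(-9 - 3)/5 = -⅕*(-12) = 12/5 ≈ 2.4000)
h(n) = 2 + 2*n (h(n) = -8 + 2*(5 + n) = -8 + (10 + 2*n) = 2 + 2*n)
X = 267/160 (X = (51 + 12/5)/(42 + (2 + 2*(-6))) = 267/(5*(42 + (2 - 12))) = 267/(5*(42 - 10)) = (267/5)/32 = (267/5)*(1/32) = 267/160 ≈ 1.6688)
O(g) = 267/160 - g
(O(50) - 11983) + 6086 = ((267/160 - 1*50) - 11983) + 6086 = ((267/160 - 50) - 11983) + 6086 = (-7733/160 - 11983) + 6086 = -1925013/160 + 6086 = -951253/160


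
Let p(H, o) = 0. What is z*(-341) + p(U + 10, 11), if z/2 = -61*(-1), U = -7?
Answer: -41602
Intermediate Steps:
z = 122 (z = 2*(-61*(-1)) = 2*61 = 122)
z*(-341) + p(U + 10, 11) = 122*(-341) + 0 = -41602 + 0 = -41602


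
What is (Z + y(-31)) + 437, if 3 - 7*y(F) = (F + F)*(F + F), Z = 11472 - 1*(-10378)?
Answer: 152168/7 ≈ 21738.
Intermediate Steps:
Z = 21850 (Z = 11472 + 10378 = 21850)
y(F) = 3/7 - 4*F**2/7 (y(F) = 3/7 - (F + F)*(F + F)/7 = 3/7 - 2*F*2*F/7 = 3/7 - 4*F**2/7)
(Z + y(-31)) + 437 = (21850 + (3/7 - 4/7*(-31)**2)) + 437 = (21850 + (3/7 - 4/7*961)) + 437 = (21850 + (3/7 - 3844/7)) + 437 = (21850 - 3841/7) + 437 = 149109/7 + 437 = 152168/7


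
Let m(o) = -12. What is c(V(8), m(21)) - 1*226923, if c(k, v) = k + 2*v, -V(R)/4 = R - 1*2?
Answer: -226971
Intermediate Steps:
V(R) = 8 - 4*R (V(R) = -4*(R - 1*2) = -4*(R - 2) = -4*(-2 + R) = 8 - 4*R)
c(V(8), m(21)) - 1*226923 = ((8 - 4*8) + 2*(-12)) - 1*226923 = ((8 - 32) - 24) - 226923 = (-24 - 24) - 226923 = -48 - 226923 = -226971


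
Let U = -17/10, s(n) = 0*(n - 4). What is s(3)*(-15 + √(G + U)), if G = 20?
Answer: 0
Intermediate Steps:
s(n) = 0 (s(n) = 0*(-4 + n) = 0)
U = -17/10 (U = -17*⅒ = -17/10 ≈ -1.7000)
s(3)*(-15 + √(G + U)) = 0*(-15 + √(20 - 17/10)) = 0*(-15 + √(183/10)) = 0*(-15 + √1830/10) = 0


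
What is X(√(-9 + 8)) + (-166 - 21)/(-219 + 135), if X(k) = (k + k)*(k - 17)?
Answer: 19/84 - 34*I ≈ 0.22619 - 34.0*I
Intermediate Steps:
X(k) = 2*k*(-17 + k) (X(k) = (2*k)*(-17 + k) = 2*k*(-17 + k))
X(√(-9 + 8)) + (-166 - 21)/(-219 + 135) = 2*√(-9 + 8)*(-17 + √(-9 + 8)) + (-166 - 21)/(-219 + 135) = 2*√(-1)*(-17 + √(-1)) - 187/(-84) = 2*I*(-17 + I) - 187*(-1/84) = 2*I*(-17 + I) + 187/84 = 187/84 + 2*I*(-17 + I)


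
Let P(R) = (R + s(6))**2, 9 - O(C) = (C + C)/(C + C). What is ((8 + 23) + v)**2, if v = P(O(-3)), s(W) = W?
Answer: 51529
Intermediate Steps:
O(C) = 8 (O(C) = 9 - (C + C)/(C + C) = 9 - 2*C/(2*C) = 9 - 2*C*1/(2*C) = 9 - 1*1 = 9 - 1 = 8)
P(R) = (6 + R)**2 (P(R) = (R + 6)**2 = (6 + R)**2)
v = 196 (v = (6 + 8)**2 = 14**2 = 196)
((8 + 23) + v)**2 = ((8 + 23) + 196)**2 = (31 + 196)**2 = 227**2 = 51529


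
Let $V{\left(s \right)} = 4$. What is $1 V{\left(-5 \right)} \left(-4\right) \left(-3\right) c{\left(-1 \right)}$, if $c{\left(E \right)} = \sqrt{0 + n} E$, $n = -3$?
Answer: $- 48 i \sqrt{3} \approx - 83.138 i$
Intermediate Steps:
$c{\left(E \right)} = i E \sqrt{3}$ ($c{\left(E \right)} = \sqrt{0 - 3} E = \sqrt{-3} E = i \sqrt{3} E = i E \sqrt{3}$)
$1 V{\left(-5 \right)} \left(-4\right) \left(-3\right) c{\left(-1 \right)} = 1 \cdot 4 \left(-4\right) \left(-3\right) i \left(-1\right) \sqrt{3} = 1 \left(\left(-16\right) \left(-3\right)\right) \left(- i \sqrt{3}\right) = 1 \cdot 48 \left(- i \sqrt{3}\right) = 48 \left(- i \sqrt{3}\right) = - 48 i \sqrt{3}$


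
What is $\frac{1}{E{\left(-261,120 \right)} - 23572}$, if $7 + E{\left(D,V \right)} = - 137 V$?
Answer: $- \frac{1}{40019} \approx -2.4988 \cdot 10^{-5}$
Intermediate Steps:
$E{\left(D,V \right)} = -7 - 137 V$
$\frac{1}{E{\left(-261,120 \right)} - 23572} = \frac{1}{\left(-7 - 16440\right) - 23572} = \frac{1}{-16447 - 23572} = \frac{1}{-40019} = - \frac{1}{40019}$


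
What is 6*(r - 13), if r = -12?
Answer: -150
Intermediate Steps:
6*(r - 13) = 6*(-12 - 13) = 6*(-25) = -150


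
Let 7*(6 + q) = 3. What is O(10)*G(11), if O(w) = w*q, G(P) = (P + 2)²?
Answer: -65910/7 ≈ -9415.7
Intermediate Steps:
q = -39/7 (q = -6 + (⅐)*3 = -6 + 3/7 = -39/7 ≈ -5.5714)
G(P) = (2 + P)²
O(w) = -39*w/7 (O(w) = w*(-39/7) = -39*w/7)
O(10)*G(11) = (-39/7*10)*(2 + 11)² = -390/7*13² = -390/7*169 = -65910/7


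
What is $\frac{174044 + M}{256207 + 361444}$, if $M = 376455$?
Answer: $\frac{550499}{617651} \approx 0.89128$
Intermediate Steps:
$\frac{174044 + M}{256207 + 361444} = \frac{174044 + 376455}{256207 + 361444} = \frac{550499}{617651}$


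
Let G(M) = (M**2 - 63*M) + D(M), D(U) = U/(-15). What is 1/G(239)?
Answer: 15/630721 ≈ 2.3782e-5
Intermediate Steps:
D(U) = -U/15 (D(U) = U*(-1/15) = -U/15)
G(M) = M**2 - 946*M/15 (G(M) = (M**2 - 63*M) - M/15 = M**2 - 946*M/15)
1/G(239) = 1/((1/15)*239*(-946 + 15*239)) = 1/((1/15)*239*(-946 + 3585)) = 1/((1/15)*239*2639) = 1/(630721/15) = 15/630721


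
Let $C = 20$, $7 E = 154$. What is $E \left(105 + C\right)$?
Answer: $2750$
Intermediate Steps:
$E = 22$ ($E = \frac{1}{7} \cdot 154 = 22$)
$E \left(105 + C\right) = 22 \left(105 + 20\right) = 22 \cdot 125 = 2750$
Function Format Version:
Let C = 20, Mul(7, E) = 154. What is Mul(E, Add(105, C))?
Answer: 2750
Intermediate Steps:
E = 22 (E = Mul(Rational(1, 7), 154) = 22)
Mul(E, Add(105, C)) = Mul(22, Add(105, 20)) = Mul(22, 125) = 2750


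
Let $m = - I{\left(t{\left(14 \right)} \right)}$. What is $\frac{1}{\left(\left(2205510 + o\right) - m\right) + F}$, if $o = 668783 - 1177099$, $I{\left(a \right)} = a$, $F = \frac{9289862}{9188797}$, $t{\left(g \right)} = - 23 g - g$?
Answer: $\frac{224117}{380294950968} \approx 5.8932 \cdot 10^{-7}$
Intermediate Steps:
$t{\left(g \right)} = - 24 g$
$F = \frac{226582}{224117}$ ($F = 9289862 \cdot \frac{1}{9188797} = \frac{226582}{224117} \approx 1.011$)
$o = -508316$
$m = 336$ ($m = - \left(-24\right) 14 = \left(-1\right) \left(-336\right) = 336$)
$\frac{1}{\left(\left(2205510 + o\right) - m\right) + F} = \frac{1}{\left(\left(2205510 - 508316\right) - 336\right) + \frac{226582}{224117}} = \frac{1}{\left(1697194 - 336\right) + \frac{226582}{224117}} = \frac{1}{1696858 + \frac{226582}{224117}} = \frac{1}{\frac{380294950968}{224117}} = \frac{224117}{380294950968}$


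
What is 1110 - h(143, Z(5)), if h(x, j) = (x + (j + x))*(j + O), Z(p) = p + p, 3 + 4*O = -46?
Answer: 1776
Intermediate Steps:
O = -49/4 (O = -¾ + (¼)*(-46) = -¾ - 23/2 = -49/4 ≈ -12.250)
Z(p) = 2*p
h(x, j) = (-49/4 + j)*(j + 2*x) (h(x, j) = (x + (j + x))*(j - 49/4) = (j + 2*x)*(-49/4 + j) = (-49/4 + j)*(j + 2*x))
1110 - h(143, Z(5)) = 1110 - ((2*5)² - 49/2*143 - 49*5/2 + 2*(2*5)*143) = 1110 - (10² - 7007/2 - 49/4*10 + 2*10*143) = 1110 - (100 - 7007/2 - 245/2 + 2860) = 1110 - 1*(-666) = 1110 + 666 = 1776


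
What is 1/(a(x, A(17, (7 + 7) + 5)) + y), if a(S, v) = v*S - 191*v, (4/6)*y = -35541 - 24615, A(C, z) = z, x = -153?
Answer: -1/96770 ≈ -1.0334e-5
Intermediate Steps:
y = -90234 (y = 3*(-35541 - 24615)/2 = (3/2)*(-60156) = -90234)
a(S, v) = -191*v + S*v (a(S, v) = S*v - 191*v = -191*v + S*v)
1/(a(x, A(17, (7 + 7) + 5)) + y) = 1/(((7 + 7) + 5)*(-191 - 153) - 90234) = 1/((14 + 5)*(-344) - 90234) = 1/(19*(-344) - 90234) = 1/(-6536 - 90234) = 1/(-96770) = -1/96770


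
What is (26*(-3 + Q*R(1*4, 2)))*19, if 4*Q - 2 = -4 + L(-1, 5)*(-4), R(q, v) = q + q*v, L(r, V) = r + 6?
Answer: -34086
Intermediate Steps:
L(r, V) = 6 + r
Q = -11/2 (Q = ½ + (-4 + (6 - 1)*(-4))/4 = ½ + (-4 + 5*(-4))/4 = ½ + (-4 - 20)/4 = ½ + (¼)*(-24) = ½ - 6 = -11/2 ≈ -5.5000)
(26*(-3 + Q*R(1*4, 2)))*19 = (26*(-3 - 11*1*4*(1 + 2)/2))*19 = (26*(-3 - 22*3))*19 = (26*(-3 - 11/2*12))*19 = (26*(-3 - 66))*19 = (26*(-69))*19 = -1794*19 = -34086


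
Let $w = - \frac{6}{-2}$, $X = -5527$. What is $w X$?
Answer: $-16581$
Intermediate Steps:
$w = 3$ ($w = \left(-6\right) \left(- \frac{1}{2}\right) = 3$)
$w X = 3 \left(-5527\right) = -16581$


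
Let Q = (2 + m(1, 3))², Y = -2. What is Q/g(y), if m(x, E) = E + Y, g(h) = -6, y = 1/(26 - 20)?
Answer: -3/2 ≈ -1.5000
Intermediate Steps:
y = ⅙ (y = 1/6 = ⅙ ≈ 0.16667)
m(x, E) = -2 + E (m(x, E) = E - 2 = -2 + E)
Q = 9 (Q = (2 + (-2 + 3))² = (2 + 1)² = 3² = 9)
Q/g(y) = 9/(-6) = 9*(-⅙) = -3/2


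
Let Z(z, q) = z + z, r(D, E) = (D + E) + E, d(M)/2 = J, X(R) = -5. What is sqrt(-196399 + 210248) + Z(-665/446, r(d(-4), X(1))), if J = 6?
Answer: -665/223 + sqrt(13849) ≈ 114.70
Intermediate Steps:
d(M) = 12 (d(M) = 2*6 = 12)
r(D, E) = D + 2*E
Z(z, q) = 2*z
sqrt(-196399 + 210248) + Z(-665/446, r(d(-4), X(1))) = sqrt(-196399 + 210248) + 2*(-665/446) = sqrt(13849) + 2*(-665*1/446) = sqrt(13849) + 2*(-665/446) = sqrt(13849) - 665/223 = -665/223 + sqrt(13849)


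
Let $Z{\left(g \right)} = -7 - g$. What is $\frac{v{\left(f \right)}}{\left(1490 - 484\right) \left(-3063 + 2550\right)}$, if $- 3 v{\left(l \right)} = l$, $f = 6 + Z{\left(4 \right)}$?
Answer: $- \frac{5}{1548234} \approx -3.2295 \cdot 10^{-6}$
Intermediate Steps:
$f = -5$ ($f = 6 - 11 = -5$)
$v{\left(l \right)} = - \frac{l}{3}$
$\frac{v{\left(f \right)}}{\left(1490 - 484\right) \left(-3063 + 2550\right)} = \frac{\left(- \frac{1}{3}\right) \left(-5\right)}{\left(1490 - 484\right) \left(-3063 + 2550\right)} = \frac{5}{3 \cdot 1006 \left(-513\right)} = \frac{5}{3 \left(-516078\right)} = \frac{5}{3} \left(- \frac{1}{516078}\right) = - \frac{5}{1548234}$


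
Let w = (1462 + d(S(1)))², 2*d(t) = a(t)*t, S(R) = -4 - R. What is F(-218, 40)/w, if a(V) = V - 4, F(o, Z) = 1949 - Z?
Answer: 7636/8814961 ≈ 0.00086625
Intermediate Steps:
a(V) = -4 + V
d(t) = t*(-4 + t)/2 (d(t) = ((-4 + t)*t)/2 = (t*(-4 + t))/2 = t*(-4 + t)/2)
w = 8814961/4 (w = (1462 + (-4 - 1*1)*(-4 + (-4 - 1*1))/2)² = (1462 + (-4 - 1)*(-4 + (-4 - 1))/2)² = (1462 + (½)*(-5)*(-4 - 5))² = (1462 + (½)*(-5)*(-9))² = (1462 + 45/2)² = (2969/2)² = 8814961/4 ≈ 2.2037e+6)
F(-218, 40)/w = (1949 - 1*40)/(8814961/4) = (1949 - 40)*(4/8814961) = 1909*(4/8814961) = 7636/8814961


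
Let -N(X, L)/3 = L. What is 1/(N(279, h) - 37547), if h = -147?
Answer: -1/37106 ≈ -2.6950e-5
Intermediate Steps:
N(X, L) = -3*L
1/(N(279, h) - 37547) = 1/(-3*(-147) - 37547) = 1/(441 - 37547) = 1/(-37106) = -1/37106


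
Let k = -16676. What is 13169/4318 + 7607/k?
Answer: 93379609/36003484 ≈ 2.5936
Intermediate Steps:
13169/4318 + 7607/k = 13169/4318 + 7607/(-16676) = 13169*(1/4318) + 7607*(-1/16676) = 13169/4318 - 7607/16676 = 93379609/36003484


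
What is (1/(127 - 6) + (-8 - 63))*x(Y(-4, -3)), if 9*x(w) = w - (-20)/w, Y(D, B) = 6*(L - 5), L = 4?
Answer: 240520/3267 ≈ 73.621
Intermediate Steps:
Y(D, B) = -6 (Y(D, B) = 6*(4 - 5) = 6*(-1) = -6)
x(w) = w/9 + 20/(9*w) (x(w) = (w - (-20)/w)/9 = (w + 20/w)/9 = w/9 + 20/(9*w))
(1/(127 - 6) + (-8 - 63))*x(Y(-4, -3)) = (1/(127 - 6) + (-8 - 63))*((1/9)*(20 + (-6)**2)/(-6)) = (1/121 - 71)*((1/9)*(-1/6)*(20 + 36)) = (1/121 - 71)*((1/9)*(-1/6)*56) = -8590/121*(-28/27) = 240520/3267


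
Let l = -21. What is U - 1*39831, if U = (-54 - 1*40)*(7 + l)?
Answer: -38515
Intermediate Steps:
U = 1316 (U = (-54 - 1*40)*(7 - 21) = (-54 - 40)*(-14) = -94*(-14) = 1316)
U - 1*39831 = 1316 - 1*39831 = 1316 - 39831 = -38515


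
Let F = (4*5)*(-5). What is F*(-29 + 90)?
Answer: -6100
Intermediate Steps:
F = -100 (F = 20*(-5) = -100)
F*(-29 + 90) = -100*(-29 + 90) = -100*61 = -6100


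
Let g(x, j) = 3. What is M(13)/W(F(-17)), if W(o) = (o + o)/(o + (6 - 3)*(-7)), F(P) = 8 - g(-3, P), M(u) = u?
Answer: -104/5 ≈ -20.800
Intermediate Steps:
F(P) = 5 (F(P) = 8 - 1*3 = 8 - 3 = 5)
W(o) = 2*o/(-21 + o) (W(o) = (2*o)/(o + 3*(-7)) = (2*o)/(o - 21) = (2*o)/(-21 + o) = 2*o/(-21 + o))
M(13)/W(F(-17)) = 13/((2*5/(-21 + 5))) = 13/((2*5/(-16))) = 13/((2*5*(-1/16))) = 13/(-5/8) = 13*(-8/5) = -104/5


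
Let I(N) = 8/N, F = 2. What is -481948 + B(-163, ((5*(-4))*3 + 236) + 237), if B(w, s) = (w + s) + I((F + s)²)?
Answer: -82960438042/172225 ≈ -4.8170e+5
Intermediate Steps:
B(w, s) = s + w + 8/(2 + s)² (B(w, s) = (w + s) + 8/((2 + s)²) = (s + w) + 8/(2 + s)² = s + w + 8/(2 + s)²)
-481948 + B(-163, ((5*(-4))*3 + 236) + 237) = -481948 + ((((5*(-4))*3 + 236) + 237) - 163 + 8/(2 + (((5*(-4))*3 + 236) + 237))²) = -481948 + (((-20*3 + 236) + 237) - 163 + 8/(2 + ((-20*3 + 236) + 237))²) = -481948 + (((-60 + 236) + 237) - 163 + 8/(2 + ((-60 + 236) + 237))²) = -481948 + ((176 + 237) - 163 + 8/(2 + (176 + 237))²) = -481948 + (413 - 163 + 8/(2 + 413)²) = -481948 + (413 - 163 + 8/415²) = -481948 + (413 - 163 + 8*(1/172225)) = -481948 + (413 - 163 + 8/172225) = -481948 + 43056258/172225 = -82960438042/172225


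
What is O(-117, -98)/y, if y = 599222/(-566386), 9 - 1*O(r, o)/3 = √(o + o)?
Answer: -7646211/299611 + 11894106*I/299611 ≈ -25.52 + 39.698*I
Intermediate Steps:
O(r, o) = 27 - 3*√2*√o (O(r, o) = 27 - 3*√(o + o) = 27 - 3*√2*√o)
y = -299611/283193 (y = 599222*(-1/566386) = -299611/283193 ≈ -1.0580)
O(-117, -98)/y = (27 - 3*√2*√(-98))/(-299611/283193) = (27 - 3*√2*7*I*√2)*(-283193/299611) = (27 - 42*I)*(-283193/299611) = -7646211/299611 + 11894106*I/299611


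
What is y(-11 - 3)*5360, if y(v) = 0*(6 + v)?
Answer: 0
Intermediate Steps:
y(v) = 0
y(-11 - 3)*5360 = 0*5360 = 0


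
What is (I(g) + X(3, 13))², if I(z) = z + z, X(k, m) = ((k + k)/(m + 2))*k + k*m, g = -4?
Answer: 25921/25 ≈ 1036.8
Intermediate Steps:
X(k, m) = k*m + 2*k²/(2 + m) (X(k, m) = ((2*k)/(2 + m))*k + k*m = (2*k/(2 + m))*k + k*m = 2*k²/(2 + m) + k*m = k*m + 2*k²/(2 + m))
I(z) = 2*z
(I(g) + X(3, 13))² = (2*(-4) + 3*(13² + 2*3 + 2*13)/(2 + 13))² = (-8 + 3*(169 + 6 + 26)/15)² = (-8 + 3*(1/15)*201)² = (-8 + 201/5)² = (161/5)² = 25921/25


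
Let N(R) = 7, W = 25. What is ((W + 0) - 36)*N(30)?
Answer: -77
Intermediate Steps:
((W + 0) - 36)*N(30) = ((25 + 0) - 36)*7 = (25 - 36)*7 = -11*7 = -77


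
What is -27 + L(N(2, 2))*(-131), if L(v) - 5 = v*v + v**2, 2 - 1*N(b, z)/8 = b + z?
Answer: -67754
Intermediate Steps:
N(b, z) = 16 - 8*b - 8*z (N(b, z) = 16 - 8*(b + z) = 16 + (-8*b - 8*z) = 16 - 8*b - 8*z)
L(v) = 5 + 2*v**2 (L(v) = 5 + (v*v + v**2) = 5 + (v**2 + v**2) = 5 + 2*v**2)
-27 + L(N(2, 2))*(-131) = -27 + (5 + 2*(16 - 8*2 - 8*2)**2)*(-131) = -27 + (5 + 2*(16 - 16 - 16)**2)*(-131) = -27 + (5 + 2*(-16)**2)*(-131) = -27 + (5 + 2*256)*(-131) = -27 + (5 + 512)*(-131) = -27 + 517*(-131) = -27 - 67727 = -67754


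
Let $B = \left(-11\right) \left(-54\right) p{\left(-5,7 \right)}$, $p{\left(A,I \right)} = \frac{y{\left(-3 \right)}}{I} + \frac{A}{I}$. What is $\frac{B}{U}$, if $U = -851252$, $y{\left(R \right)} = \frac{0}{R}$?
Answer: $\frac{1485}{2979382} \approx 0.00049843$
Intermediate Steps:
$y{\left(R \right)} = 0$
$p{\left(A,I \right)} = \frac{A}{I}$ ($p{\left(A,I \right)} = \frac{0}{I} + \frac{A}{I} = 0 + \frac{A}{I} = \frac{A}{I}$)
$B = - \frac{2970}{7}$ ($B = \left(-11\right) \left(-54\right) \left(- \frac{5}{7}\right) = 594 \left(\left(-5\right) \frac{1}{7}\right) = 594 \left(- \frac{5}{7}\right) = - \frac{2970}{7} \approx -424.29$)
$\frac{B}{U} = - \frac{2970}{7 \left(-851252\right)} = \left(- \frac{2970}{7}\right) \left(- \frac{1}{851252}\right) = \frac{1485}{2979382}$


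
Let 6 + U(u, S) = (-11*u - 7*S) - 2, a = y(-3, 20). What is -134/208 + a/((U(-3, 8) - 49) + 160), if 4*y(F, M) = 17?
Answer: -2459/4160 ≈ -0.59111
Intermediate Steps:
y(F, M) = 17/4 (y(F, M) = (¼)*17 = 17/4)
a = 17/4 ≈ 4.2500
U(u, S) = -8 - 11*u - 7*S (U(u, S) = -6 + ((-11*u - 7*S) - 2) = -6 + (-2 - 11*u - 7*S) = -8 - 11*u - 7*S)
-134/208 + a/((U(-3, 8) - 49) + 160) = -134/208 + 17/(4*(((-8 - 11*(-3) - 7*8) - 49) + 160)) = -134*1/208 + 17/(4*(((-8 + 33 - 56) - 49) + 160)) = -67/104 + 17/(4*((-31 - 49) + 160)) = -67/104 + 17/(4*(-80 + 160)) = -67/104 + (17/4)/80 = -67/104 + (17/4)*(1/80) = -67/104 + 17/320 = -2459/4160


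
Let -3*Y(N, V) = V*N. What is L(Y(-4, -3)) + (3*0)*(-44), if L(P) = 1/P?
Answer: -¼ ≈ -0.25000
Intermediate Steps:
Y(N, V) = -N*V/3 (Y(N, V) = -V*N/3 = -N*V/3)
L(Y(-4, -3)) + (3*0)*(-44) = 1/(-⅓*(-4)*(-3)) + (3*0)*(-44) = 1/(-4) + 0*(-44) = -¼ + 0 = -¼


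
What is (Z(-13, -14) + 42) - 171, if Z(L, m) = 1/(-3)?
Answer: -388/3 ≈ -129.33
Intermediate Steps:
Z(L, m) = -1/3
(Z(-13, -14) + 42) - 171 = (-1/3 + 42) - 171 = 125/3 - 171 = -388/3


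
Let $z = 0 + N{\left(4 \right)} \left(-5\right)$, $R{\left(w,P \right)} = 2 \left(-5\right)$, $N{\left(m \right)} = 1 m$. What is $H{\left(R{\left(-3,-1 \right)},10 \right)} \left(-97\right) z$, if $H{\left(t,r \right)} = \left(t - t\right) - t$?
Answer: $19400$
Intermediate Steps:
$N{\left(m \right)} = m$
$R{\left(w,P \right)} = -10$
$H{\left(t,r \right)} = - t$ ($H{\left(t,r \right)} = 0 - t = - t$)
$z = -20$ ($z = 0 + 4 \left(-5\right) = 0 - 20 = -20$)
$H{\left(R{\left(-3,-1 \right)},10 \right)} \left(-97\right) z = \left(-1\right) \left(-10\right) \left(-97\right) \left(-20\right) = 10 \left(-97\right) \left(-20\right) = \left(-970\right) \left(-20\right) = 19400$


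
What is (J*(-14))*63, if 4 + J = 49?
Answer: -39690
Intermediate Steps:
J = 45 (J = -4 + 49 = 45)
(J*(-14))*63 = (45*(-14))*63 = -630*63 = -39690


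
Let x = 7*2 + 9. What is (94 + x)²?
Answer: 13689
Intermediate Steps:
x = 23 (x = 14 + 9 = 23)
(94 + x)² = (94 + 23)² = 117² = 13689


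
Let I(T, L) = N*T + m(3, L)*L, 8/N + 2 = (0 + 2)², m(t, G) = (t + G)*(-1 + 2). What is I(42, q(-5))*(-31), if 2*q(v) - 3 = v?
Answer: -5146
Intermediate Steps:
m(t, G) = G + t (m(t, G) = (G + t)*1 = G + t)
q(v) = 3/2 + v/2
N = 4 (N = 8/(-2 + (0 + 2)²) = 8/(-2 + 2²) = 8/(-2 + 4) = 8/2 = 8*(½) = 4)
I(T, L) = 4*T + L*(3 + L) (I(T, L) = 4*T + (L + 3)*L = 4*T + (3 + L)*L = 4*T + L*(3 + L))
I(42, q(-5))*(-31) = (4*42 + (3/2 + (½)*(-5))*(3 + (3/2 + (½)*(-5))))*(-31) = (168 + (3/2 - 5/2)*(3 + (3/2 - 5/2)))*(-31) = (168 - (3 - 1))*(-31) = (168 - 1*2)*(-31) = (168 - 2)*(-31) = 166*(-31) = -5146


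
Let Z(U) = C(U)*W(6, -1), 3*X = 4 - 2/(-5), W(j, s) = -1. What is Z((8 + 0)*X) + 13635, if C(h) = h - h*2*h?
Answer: 3127187/225 ≈ 13899.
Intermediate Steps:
X = 22/15 (X = (4 - 2/(-5))/3 = (4 - 2*(-⅕))/3 = (4 + ⅖)/3 = (⅓)*(22/5) = 22/15 ≈ 1.4667)
C(h) = h - 2*h² (C(h) = h - 2*h*h = h - 2*h²)
Z(U) = -U*(1 - 2*U) (Z(U) = (U*(1 - 2*U))*(-1) = -U*(1 - 2*U))
Z((8 + 0)*X) + 13635 = ((8 + 0)*(22/15))*(-1 + 2*((8 + 0)*(22/15))) + 13635 = (8*(22/15))*(-1 + 2*(8*(22/15))) + 13635 = 176*(-1 + 2*(176/15))/15 + 13635 = 176*(-1 + 352/15)/15 + 13635 = (176/15)*(337/15) + 13635 = 59312/225 + 13635 = 3127187/225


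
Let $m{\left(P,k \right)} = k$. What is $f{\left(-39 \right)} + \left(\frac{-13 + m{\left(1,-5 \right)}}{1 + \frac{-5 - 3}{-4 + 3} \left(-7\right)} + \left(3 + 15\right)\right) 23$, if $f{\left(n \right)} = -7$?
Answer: $\frac{22799}{55} \approx 414.53$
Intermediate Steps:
$f{\left(-39 \right)} + \left(\frac{-13 + m{\left(1,-5 \right)}}{1 + \frac{-5 - 3}{-4 + 3} \left(-7\right)} + \left(3 + 15\right)\right) 23 = -7 + \left(\frac{-13 - 5}{1 + \frac{-5 - 3}{-4 + 3} \left(-7\right)} + \left(3 + 15\right)\right) 23 = -7 + \left(- \frac{18}{1 + - \frac{8}{-1} \left(-7\right)} + 18\right) 23 = -7 + \left(- \frac{18}{1 + \left(-8\right) \left(-1\right) \left(-7\right)} + 18\right) 23 = -7 + \left(- \frac{18}{1 + 8 \left(-7\right)} + 18\right) 23 = -7 + \left(- \frac{18}{1 - 56} + 18\right) 23 = -7 + \left(- \frac{18}{-55} + 18\right) 23 = -7 + \left(\left(-18\right) \left(- \frac{1}{55}\right) + 18\right) 23 = -7 + \left(\frac{18}{55} + 18\right) 23 = -7 + \frac{1008}{55} \cdot 23 = -7 + \frac{23184}{55} = \frac{22799}{55}$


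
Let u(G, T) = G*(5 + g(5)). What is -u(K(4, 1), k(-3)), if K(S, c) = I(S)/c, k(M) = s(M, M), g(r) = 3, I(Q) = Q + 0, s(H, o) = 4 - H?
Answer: -32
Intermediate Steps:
I(Q) = Q
k(M) = 4 - M
K(S, c) = S/c
u(G, T) = 8*G (u(G, T) = G*(5 + 3) = G*8 = 8*G)
-u(K(4, 1), k(-3)) = -8*4/1 = -8*4*1 = -8*4 = -1*32 = -32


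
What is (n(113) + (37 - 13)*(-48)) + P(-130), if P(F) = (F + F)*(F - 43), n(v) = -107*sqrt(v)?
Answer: 43828 - 107*sqrt(113) ≈ 42691.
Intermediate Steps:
P(F) = 2*F*(-43 + F) (P(F) = (2*F)*(-43 + F) = 2*F*(-43 + F))
(n(113) + (37 - 13)*(-48)) + P(-130) = (-107*sqrt(113) + (37 - 13)*(-48)) + 2*(-130)*(-43 - 130) = (-107*sqrt(113) + 24*(-48)) + 2*(-130)*(-173) = (-107*sqrt(113) - 1152) + 44980 = (-1152 - 107*sqrt(113)) + 44980 = 43828 - 107*sqrt(113)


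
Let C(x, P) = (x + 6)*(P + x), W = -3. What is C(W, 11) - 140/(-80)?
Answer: 103/4 ≈ 25.750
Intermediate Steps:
C(x, P) = (6 + x)*(P + x)
C(W, 11) - 140/(-80) = ((-3)² + 6*11 + 6*(-3) + 11*(-3)) - 140/(-80) = (9 + 66 - 18 - 33) - 1/80*(-140) = 24 + 7/4 = 103/4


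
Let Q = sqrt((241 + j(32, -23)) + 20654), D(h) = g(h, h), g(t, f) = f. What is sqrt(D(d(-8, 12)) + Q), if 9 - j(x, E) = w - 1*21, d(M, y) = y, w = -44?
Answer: sqrt(12 + sqrt(20969)) ≈ 12.522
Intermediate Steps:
j(x, E) = 74 (j(x, E) = 9 - (-44 - 1*21) = 9 - (-44 - 21) = 9 - 1*(-65) = 9 + 65 = 74)
D(h) = h
Q = sqrt(20969) (Q = sqrt((241 + 74) + 20654) = sqrt(315 + 20654) = sqrt(20969) ≈ 144.81)
sqrt(D(d(-8, 12)) + Q) = sqrt(12 + sqrt(20969))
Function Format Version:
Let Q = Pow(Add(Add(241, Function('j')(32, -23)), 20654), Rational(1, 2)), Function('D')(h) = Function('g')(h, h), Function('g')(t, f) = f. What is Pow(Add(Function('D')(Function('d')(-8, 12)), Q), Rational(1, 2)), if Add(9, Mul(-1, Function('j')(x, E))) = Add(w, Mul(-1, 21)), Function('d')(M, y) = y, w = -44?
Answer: Pow(Add(12, Pow(20969, Rational(1, 2))), Rational(1, 2)) ≈ 12.522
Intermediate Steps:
Function('j')(x, E) = 74 (Function('j')(x, E) = Add(9, Mul(-1, Add(-44, Mul(-1, 21)))) = Add(9, Mul(-1, Add(-44, -21))) = Add(9, Mul(-1, -65)) = Add(9, 65) = 74)
Function('D')(h) = h
Q = Pow(20969, Rational(1, 2)) (Q = Pow(Add(Add(241, 74), 20654), Rational(1, 2)) = Pow(Add(315, 20654), Rational(1, 2)) = Pow(20969, Rational(1, 2)) ≈ 144.81)
Pow(Add(Function('D')(Function('d')(-8, 12)), Q), Rational(1, 2)) = Pow(Add(12, Pow(20969, Rational(1, 2))), Rational(1, 2))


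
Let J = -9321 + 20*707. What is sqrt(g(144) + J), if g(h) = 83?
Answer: sqrt(4902) ≈ 70.014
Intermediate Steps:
J = 4819 (J = -9321 + 14140 = 4819)
sqrt(g(144) + J) = sqrt(83 + 4819) = sqrt(4902)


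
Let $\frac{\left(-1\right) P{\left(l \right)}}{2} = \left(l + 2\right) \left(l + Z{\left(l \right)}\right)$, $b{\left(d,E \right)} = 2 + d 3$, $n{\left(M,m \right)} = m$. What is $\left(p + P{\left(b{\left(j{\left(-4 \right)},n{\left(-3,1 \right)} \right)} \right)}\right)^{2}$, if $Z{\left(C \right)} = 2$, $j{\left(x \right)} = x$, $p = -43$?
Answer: $29241$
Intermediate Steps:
$b{\left(d,E \right)} = 2 + 3 d$
$P{\left(l \right)} = - 2 \left(2 + l\right)^{2}$ ($P{\left(l \right)} = - 2 \left(l + 2\right) \left(l + 2\right) = - 2 \left(2 + l\right) \left(2 + l\right) = - 2 \left(2 + l\right)^{2}$)
$\left(p + P{\left(b{\left(j{\left(-4 \right)},n{\left(-3,1 \right)} \right)} \right)}\right)^{2} = \left(-43 - \left(8 + 2 \left(2 + 3 \left(-4\right)\right)^{2} + 8 \left(2 + 3 \left(-4\right)\right)\right)\right)^{2} = \left(-43 - \left(8 + 2 \left(2 - 12\right)^{2} + 8 \left(2 - 12\right)\right)\right)^{2} = \left(-43 - \left(-72 + 200\right)\right)^{2} = \left(-43 - 128\right)^{2} = \left(-171\right)^{2} = 29241$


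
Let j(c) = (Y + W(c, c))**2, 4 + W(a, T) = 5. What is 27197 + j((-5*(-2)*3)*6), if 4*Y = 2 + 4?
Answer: 108813/4 ≈ 27203.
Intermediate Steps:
W(a, T) = 1 (W(a, T) = -4 + 5 = 1)
Y = 3/2 (Y = (2 + 4)/4 = (1/4)*6 = 3/2 ≈ 1.5000)
j(c) = 25/4 (j(c) = (3/2 + 1)**2 = (5/2)**2 = 25/4)
27197 + j((-5*(-2)*3)*6) = 27197 + 25/4 = 108813/4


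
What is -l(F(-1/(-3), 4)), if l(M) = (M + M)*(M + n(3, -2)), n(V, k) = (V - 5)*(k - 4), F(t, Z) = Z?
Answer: -128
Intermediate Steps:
n(V, k) = (-5 + V)*(-4 + k)
l(M) = 2*M*(12 + M) (l(M) = (M + M)*(M + (20 - 5*(-2) - 4*3 + 3*(-2))) = (2*M)*(M + (20 + 10 - 12 - 6)) = (2*M)*(M + 12) = (2*M)*(12 + M) = 2*M*(12 + M))
-l(F(-1/(-3), 4)) = -2*4*(12 + 4) = -2*4*16 = -1*128 = -128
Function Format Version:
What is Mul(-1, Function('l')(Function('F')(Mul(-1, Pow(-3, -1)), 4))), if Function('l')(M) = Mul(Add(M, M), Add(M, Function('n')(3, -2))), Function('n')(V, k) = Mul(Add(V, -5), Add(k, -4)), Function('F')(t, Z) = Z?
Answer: -128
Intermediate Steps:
Function('n')(V, k) = Mul(Add(-5, V), Add(-4, k))
Function('l')(M) = Mul(2, M, Add(12, M)) (Function('l')(M) = Mul(Add(M, M), Add(M, Add(20, Mul(-5, -2), Mul(-4, 3), Mul(3, -2)))) = Mul(Mul(2, M), Add(M, Add(20, 10, -12, -6))) = Mul(Mul(2, M), Add(M, 12)) = Mul(Mul(2, M), Add(12, M)) = Mul(2, M, Add(12, M)))
Mul(-1, Function('l')(Function('F')(Mul(-1, Pow(-3, -1)), 4))) = Mul(-1, Mul(2, 4, Add(12, 4))) = Mul(-1, Mul(2, 4, 16)) = Mul(-1, 128) = -128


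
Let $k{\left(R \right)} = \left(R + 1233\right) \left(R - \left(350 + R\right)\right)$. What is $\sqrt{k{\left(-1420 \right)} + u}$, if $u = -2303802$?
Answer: $4 i \sqrt{139897} \approx 1496.1 i$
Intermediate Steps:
$k{\left(R \right)} = -431550 - 350 R$ ($k{\left(R \right)} = \left(1233 + R\right) \left(-350\right) = -431550 - 350 R$)
$\sqrt{k{\left(-1420 \right)} + u} = \sqrt{\left(-431550 - -497000\right) - 2303802} = \sqrt{\left(-431550 + 497000\right) - 2303802} = \sqrt{65450 - 2303802} = \sqrt{-2238352} = 4 i \sqrt{139897}$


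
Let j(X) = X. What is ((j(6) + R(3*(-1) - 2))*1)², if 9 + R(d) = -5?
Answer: 64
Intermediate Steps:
R(d) = -14 (R(d) = -9 - 5 = -14)
((j(6) + R(3*(-1) - 2))*1)² = ((6 - 14)*1)² = (-8*1)² = (-8)² = 64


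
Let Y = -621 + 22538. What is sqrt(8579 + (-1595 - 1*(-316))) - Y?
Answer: -21917 + 10*sqrt(73) ≈ -21832.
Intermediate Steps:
Y = 21917
sqrt(8579 + (-1595 - 1*(-316))) - Y = sqrt(8579 + (-1595 - 1*(-316))) - 1*21917 = sqrt(8579 + (-1595 + 316)) - 21917 = sqrt(8579 - 1279) - 21917 = sqrt(7300) - 21917 = 10*sqrt(73) - 21917 = -21917 + 10*sqrt(73)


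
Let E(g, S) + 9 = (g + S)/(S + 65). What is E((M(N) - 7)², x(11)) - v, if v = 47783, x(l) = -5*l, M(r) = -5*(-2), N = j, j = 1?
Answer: -238983/5 ≈ -47797.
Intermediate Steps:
N = 1
M(r) = 10
E(g, S) = -9 + (S + g)/(65 + S) (E(g, S) = -9 + (g + S)/(S + 65) = -9 + (S + g)/(65 + S))
E((M(N) - 7)², x(11)) - v = (-585 + (10 - 7)² - (-40)*11)/(65 - 5*11) - 1*47783 = (-585 + 3² - 8*(-55))/(65 - 55) - 47783 = (-585 + 9 + 440)/10 - 47783 = (⅒)*(-136) - 47783 = -68/5 - 47783 = -238983/5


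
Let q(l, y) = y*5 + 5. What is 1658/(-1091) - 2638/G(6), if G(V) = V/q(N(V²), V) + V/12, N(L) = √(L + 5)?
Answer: -201541986/51277 ≈ -3930.5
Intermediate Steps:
N(L) = √(5 + L)
q(l, y) = 5 + 5*y (q(l, y) = 5*y + 5 = 5 + 5*y)
G(V) = V/12 + V/(5 + 5*V) (G(V) = V/(5 + 5*V) + V/12 = V/12 + V/(5 + 5*V))
1658/(-1091) - 2638/G(6) = 1658/(-1091) - 2638*10*(1 + 6)/(17 + 5*6) = 1658*(-1/1091) - 2638*70/(17 + 30) = -1658/1091 - 2638/((1/60)*6*(⅐)*47) = -1658/1091 - 2638/47/70 = -1658/1091 - 2638*70/47 = -1658/1091 - 184660/47 = -201541986/51277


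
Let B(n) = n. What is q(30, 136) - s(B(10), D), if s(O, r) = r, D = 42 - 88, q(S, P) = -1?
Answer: 45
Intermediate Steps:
D = -46
q(30, 136) - s(B(10), D) = -1 - 1*(-46) = -1 + 46 = 45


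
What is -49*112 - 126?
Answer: -5614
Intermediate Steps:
-49*112 - 126 = -5488 - 126 = -5614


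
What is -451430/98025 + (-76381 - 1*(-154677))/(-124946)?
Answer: -6407933818/1224783165 ≈ -5.2319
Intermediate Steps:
-451430/98025 + (-76381 - 1*(-154677))/(-124946) = -451430*1/98025 + (-76381 + 154677)*(-1/124946) = -90286/19605 + 78296*(-1/124946) = -90286/19605 - 39148/62473 = -6407933818/1224783165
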